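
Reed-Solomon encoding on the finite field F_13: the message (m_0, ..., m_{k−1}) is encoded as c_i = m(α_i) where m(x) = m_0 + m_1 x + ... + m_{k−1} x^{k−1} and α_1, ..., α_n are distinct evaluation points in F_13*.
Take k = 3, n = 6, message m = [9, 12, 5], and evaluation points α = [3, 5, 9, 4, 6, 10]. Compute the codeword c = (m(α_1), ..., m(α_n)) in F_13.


c = [12, 12, 2, 7, 1, 5]

Message polynomial: m(x) = 9 + 12·x + 5·x^2 (mod 13).
For each evaluation point α_i, compute m(α_i) mod 13:
  α_1 = 3: Horner steps 5 → 1 → 12, so m(3) = 12.
  α_2 = 5: Horner steps 5 → 11 → 12, so m(5) = 12.
  α_3 = 9: Horner steps 5 → 5 → 2, so m(9) = 2.
  α_4 = 4: Horner steps 5 → 6 → 7, so m(4) = 7.
  α_5 = 6: Horner steps 5 → 3 → 1, so m(6) = 1.
  α_6 = 10: Horner steps 5 → 10 → 5, so m(10) = 5.
Codeword c = [12, 12, 2, 7, 1, 5] ∈ F_13^6.


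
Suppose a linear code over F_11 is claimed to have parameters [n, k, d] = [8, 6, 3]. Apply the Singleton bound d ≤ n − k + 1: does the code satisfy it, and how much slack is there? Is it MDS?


Singleton RHS = n − k + 1 = 3, slack = 0, bound satisfied, MDS.

Singleton bound: d ≤ n − k + 1.
Here n = 8, k = 6, so n − k + 1 = 3.
Given d = 3, check d ≤ 3: YES.
Slack = (n − k + 1) − d = 0.
The code is MDS (slack = 0).
Description: the claimed parameters are [8, 6, 3]_11; such a code would be MDS (meets Singleton bound).


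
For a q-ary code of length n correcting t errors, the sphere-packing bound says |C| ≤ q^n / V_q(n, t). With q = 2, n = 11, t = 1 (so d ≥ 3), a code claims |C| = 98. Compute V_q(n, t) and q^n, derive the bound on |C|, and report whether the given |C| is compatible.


V_q(n, t) = 12, q^n = 2048, Hamming bound = 170, |C| = 98 ≤ bound (satisfied).

Step 1: Compute V_q(n, t) = Σ_{j=0}^1 C(n, j) (q−1)^j.
  j = 0: C(11,0)·(1)^0 = 1·1 = 1.
  j = 1: C(11,1)·(1)^1 = 11·1 = 11.
  V_q(n, t) = 1 + 11 = 12.
Step 2: q^n = 2^11 = 2048.
Step 3: Hamming bound ⌊q^n / V_q(n,t)⌋ = ⌊2048/12⌋ = 170.
Step 4: Compare |C| = 98 to 170: satisfied.
The claimed |C| lies below the Hamming bound.


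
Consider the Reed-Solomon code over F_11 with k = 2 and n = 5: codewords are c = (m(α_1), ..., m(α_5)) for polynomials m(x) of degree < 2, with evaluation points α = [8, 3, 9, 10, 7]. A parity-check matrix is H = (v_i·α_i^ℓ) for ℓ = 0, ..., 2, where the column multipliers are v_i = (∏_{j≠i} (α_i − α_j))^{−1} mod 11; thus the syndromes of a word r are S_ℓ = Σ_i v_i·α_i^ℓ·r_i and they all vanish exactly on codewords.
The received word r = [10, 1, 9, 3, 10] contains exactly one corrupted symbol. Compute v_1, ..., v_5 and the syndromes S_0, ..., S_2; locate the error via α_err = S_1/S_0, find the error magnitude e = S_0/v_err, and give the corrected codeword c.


S = (5, 7, 1), error at position 1, error magnitude e = 6, c = [4, 1, 9, 3, 10].

Step 1: column multipliers v_i = (∏_{j≠i}(α_i − α_j))^{−1} mod 11.
  i = 1 (α = 8): (8−3)(8−9)(8−10)(8−7) = 5·(−1)·(−2)·1 = 10 ≡ 10, so v_1 = 10^{−1} = 10 (mod 11).
  i = 2 (α = 3): (3−8)(3−9)(3−10)(3−7) = (−5)·(−6)·(−7)·(−4) = 840 ≡ 4, so v_2 = 4^{−1} = 3 (mod 11).
  i = 3 (α = 9): (9−8)(9−3)(9−10)(9−7) = 1·6·(−1)·2 = −12 ≡ 10, so v_3 = 10^{−1} = 10 (mod 11).
  i = 4 (α = 10): (10−8)(10−3)(10−9)(10−7) = 2·7·1·3 = 42 ≡ 9, so v_4 = 9^{−1} = 5 (mod 11).
  i = 5 (α = 7): (7−8)(7−3)(7−9)(7−10) = (−1)·4·(−2)·(−3) = −24 ≡ 9, so v_5 = 9^{−1} = 5 (mod 11).
  v = [10, 3, 10, 5, 5].
Step 2: syndromes of r = [10, 1, 9, 3, 10] (all sums mod 11).
  S_0 = Σ v_i r_i = 10·10 + 3·1 + 10·9 + 5·3 + 5·10 = 258 ≡ 5.
  S_1 = Σ v_i α_i r_i = 10·8·10 + 3·3·1 + 10·9·9 + 5·10·3 + 5·7·10 = 2119 ≡ 7.
  α_i^2 mod 11 = [9, 9, 4, 1, 5].
  S_2 = Σ v_i α_i^2 r_i = 10·9·10 + 3·9·1 + 10·4·9 + 5·1·3 + 5·5·10 = 1552 ≡ 1.
  S = (5, 7, 1) ≠ 0, so r is not a codeword (an error is present).
Step 3: locate the error. For a single error e at position i, S_ℓ = v_i·e·α_i^ℓ, so α_err = S_1/S_0.
  S_0^{−1} = 5^{−1} = 9 (mod 11), so α_err = 7·9 = 63 ≡ 8 = α_1. Error position i = 1.
  Consistency check: S_2/S_1 = 1·8 = 8 ≡ 8 = α_err ✓ (single-error assumption holds).
Step 4: error magnitude e = S_0/v_1 = S_0·∏_{j≠1}(α_1 − α_j) = 5·10 = 50 ≡ 6 (mod 11).
Step 5: correct position 1: c_1 = r_1 − e = 10 − 6 ≡ 4 (mod 11). Hence c = [4, 1, 9, 3, 10].
  Check: interpolating c through the α_i gives m(x) = 8 + 5·x (degree < 2) with m(α_i) = c_i for every i, so c is indeed a codeword.


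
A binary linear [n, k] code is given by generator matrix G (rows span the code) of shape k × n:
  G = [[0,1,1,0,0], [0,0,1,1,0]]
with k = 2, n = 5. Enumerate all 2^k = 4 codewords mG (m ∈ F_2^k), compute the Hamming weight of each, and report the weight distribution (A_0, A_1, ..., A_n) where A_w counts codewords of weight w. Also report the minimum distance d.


Weight distribution: A_0 = 1, A_2 = 3. Minimum distance d = 2.

Enumerate all 2^2 = 4 messages m ∈ F_2^2.
For each, compute codeword c = mG in F_2^5, then tally its weight.
  m = 00 → c = 00000, weight = 0.
  m = 10 → c = 01100, weight = 2.
  m = 01 → c = 00110, weight = 2.
  m = 11 → c = 01010, weight = 2.
Tally weights:
  weight 0: 1 codewords.
  weight 2: 3 codewords.
Minimum distance d = smallest w > 0 with A_w > 0 = 2.
Sanity: Σ A_w = 4 = 2^2 = 4 ✓.


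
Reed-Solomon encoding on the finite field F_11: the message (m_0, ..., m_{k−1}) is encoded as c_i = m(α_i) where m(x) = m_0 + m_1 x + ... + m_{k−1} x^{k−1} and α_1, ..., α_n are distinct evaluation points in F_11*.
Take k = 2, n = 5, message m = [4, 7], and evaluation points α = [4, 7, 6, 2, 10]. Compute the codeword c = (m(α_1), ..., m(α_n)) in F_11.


c = [10, 9, 2, 7, 8]

Message polynomial: m(x) = 4 + 7·x (mod 11).
For each evaluation point α_i, compute m(α_i) mod 11:
  α_1 = 4: Horner steps 7 → 10, so m(4) = 10.
  α_2 = 7: Horner steps 7 → 9, so m(7) = 9.
  α_3 = 6: Horner steps 7 → 2, so m(6) = 2.
  α_4 = 2: Horner steps 7 → 7, so m(2) = 7.
  α_5 = 10: Horner steps 7 → 8, so m(10) = 8.
Codeword c = [10, 9, 2, 7, 8] ∈ F_11^5.


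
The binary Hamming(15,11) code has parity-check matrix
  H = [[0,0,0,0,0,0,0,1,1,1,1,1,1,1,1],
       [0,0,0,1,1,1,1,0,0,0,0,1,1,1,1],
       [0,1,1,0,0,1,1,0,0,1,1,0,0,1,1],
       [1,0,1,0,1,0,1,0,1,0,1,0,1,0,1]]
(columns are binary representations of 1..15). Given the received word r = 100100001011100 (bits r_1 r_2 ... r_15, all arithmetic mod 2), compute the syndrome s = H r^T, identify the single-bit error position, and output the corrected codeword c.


s = (0, 1, 1, 0)^T, error position = 6, corrected codeword c = 100101001011100

Compute s = H r^T mod 2 one row at a time:
  s_1 = 0 + 1 + 0 + 1 + 1 + 1 + 0 + 0 = 4 ≡ 0 (mod 2).
  s_2 = 1 + 0 + 0 + 0 + 1 + 1 + 0 + 0 = 3 ≡ 1 (mod 2).
  s_3 = 0 + 0 + 0 + 0 + 0 + 1 + 0 + 0 = 1 ≡ 1 (mod 2).
  s_4 = 1 + 0 + 0 + 0 + 1 + 1 + 1 + 0 = 4 ≡ 0 (mod 2).
s = (0, 1, 1, 0)^T — this equals column 6 of H (binary 0110), so error is at position 6.
Correct: flip bit 6 of r = 100100001011100 to get c = 100101001011100.


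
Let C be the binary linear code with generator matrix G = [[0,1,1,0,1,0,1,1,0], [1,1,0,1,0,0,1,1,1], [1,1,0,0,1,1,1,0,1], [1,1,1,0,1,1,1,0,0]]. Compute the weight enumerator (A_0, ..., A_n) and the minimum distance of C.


Weight distribution: A_0 = 1, A_2 = 1, A_3 = 2, A_4 = 1, A_5 = 6, A_6 = 5. Minimum distance d = 2.

Enumerate all 2^4 = 16 messages m ∈ F_2^4.
For each, compute codeword c = mG in F_2^9, then tally its weight.
  m = 0000 → c = 000000000, weight = 0.
  m = 1000 → c = 011010110, weight = 5.
  m = 0100 → c = 110100111, weight = 6.
  m = 1100 → c = 101110001, weight = 5.
  m = 0010 → c = 110011101, weight = 6.
  m = 1010 → c = 101001011, weight = 5.
  m = 0110 → c = 000111010, weight = 4.
  m = 1110 → c = 011101100, weight = 5.
  m = 0001 → c = 111011100, weight = 6.
  m = 1001 → c = 100001010, weight = 3.
  m = 0101 → c = 001111011, weight = 6.
  m = 1101 → c = 010101101, weight = 5.
  m = 0011 → c = 001000001, weight = 2.
  m = 1011 → c = 010010111, weight = 5.
  m = 0111 → c = 111100110, weight = 6.
  m = 1111 → c = 100110000, weight = 3.
Tally weights:
  weight 0: 1 codewords.
  weight 2: 1 codewords.
  weight 3: 2 codewords.
  weight 4: 1 codewords.
  weight 5: 6 codewords.
  weight 6: 5 codewords.
Minimum distance d = smallest w > 0 with A_w > 0 = 2.
Sanity: Σ A_w = 16 = 2^4 = 16 ✓.


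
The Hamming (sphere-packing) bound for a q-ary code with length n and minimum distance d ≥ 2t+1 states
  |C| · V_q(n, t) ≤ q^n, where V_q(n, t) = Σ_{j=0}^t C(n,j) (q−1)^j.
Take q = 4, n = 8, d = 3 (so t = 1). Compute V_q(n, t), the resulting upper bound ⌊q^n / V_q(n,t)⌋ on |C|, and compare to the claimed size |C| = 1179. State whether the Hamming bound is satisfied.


V_q(n, t) = 25, q^n = 65536, Hamming bound = 2621, |C| = 1179 ≤ bound (satisfied).

Step 1: Compute V_q(n, t) = Σ_{j=0}^1 C(n, j) (q−1)^j.
  j = 0: C(8,0)·(3)^0 = 1·1 = 1.
  j = 1: C(8,1)·(3)^1 = 8·3 = 24.
  V_q(n, t) = 1 + 24 = 25.
Step 2: q^n = 4^8 = 65536.
Step 3: Hamming bound ⌊q^n / V_q(n,t)⌋ = ⌊65536/25⌋ = 2621.
Step 4: Compare |C| = 1179 to 2621: satisfied.
The claimed |C| lies below the Hamming bound.


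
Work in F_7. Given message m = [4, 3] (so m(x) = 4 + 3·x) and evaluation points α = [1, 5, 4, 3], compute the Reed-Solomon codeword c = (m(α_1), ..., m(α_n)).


c = [0, 5, 2, 6]

Message polynomial: m(x) = 4 + 3·x (mod 7).
For each evaluation point α_i, compute m(α_i) mod 7:
  α_1 = 1: Horner steps 3 → 0, so m(1) = 0.
  α_2 = 5: Horner steps 3 → 5, so m(5) = 5.
  α_3 = 4: Horner steps 3 → 2, so m(4) = 2.
  α_4 = 3: Horner steps 3 → 6, so m(3) = 6.
Codeword c = [0, 5, 2, 6] ∈ F_7^4.


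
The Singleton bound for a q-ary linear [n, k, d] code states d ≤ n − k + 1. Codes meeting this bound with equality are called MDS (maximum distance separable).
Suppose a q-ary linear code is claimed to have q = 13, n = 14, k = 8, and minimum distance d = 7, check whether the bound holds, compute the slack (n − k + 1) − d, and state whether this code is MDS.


Singleton RHS = n − k + 1 = 7, slack = 0, bound satisfied, MDS.

Singleton bound: d ≤ n − k + 1.
Here n = 14, k = 8, so n − k + 1 = 7.
Given d = 7, check d ≤ 7: YES.
Slack = (n − k + 1) − d = 0.
The code is MDS (slack = 0).
Description: the claimed parameters are [14, 8, 7]_13; such a code would be MDS (meets Singleton bound).


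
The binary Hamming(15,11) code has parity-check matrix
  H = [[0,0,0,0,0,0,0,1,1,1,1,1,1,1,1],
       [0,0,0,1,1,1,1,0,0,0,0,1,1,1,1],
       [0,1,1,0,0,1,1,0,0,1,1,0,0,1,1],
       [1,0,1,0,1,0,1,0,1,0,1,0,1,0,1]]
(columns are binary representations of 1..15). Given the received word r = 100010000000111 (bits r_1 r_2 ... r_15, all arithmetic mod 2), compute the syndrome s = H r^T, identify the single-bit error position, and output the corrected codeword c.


s = (1, 0, 0, 0)^T, error position = 8, corrected codeword c = 100010010000111

Compute s = H r^T mod 2 one row at a time:
  s_1 = 0 + 0 + 0 + 0 + 0 + 1 + 1 + 1 = 3 ≡ 1 (mod 2).
  s_2 = 0 + 1 + 0 + 0 + 0 + 1 + 1 + 1 = 4 ≡ 0 (mod 2).
  s_3 = 0 + 0 + 0 + 0 + 0 + 0 + 1 + 1 = 2 ≡ 0 (mod 2).
  s_4 = 1 + 0 + 1 + 0 + 0 + 0 + 1 + 1 = 4 ≡ 0 (mod 2).
s = (1, 0, 0, 0)^T — this equals column 8 of H (binary 1000), so error is at position 8.
Correct: flip bit 8 of r = 100010000000111 to get c = 100010010000111.


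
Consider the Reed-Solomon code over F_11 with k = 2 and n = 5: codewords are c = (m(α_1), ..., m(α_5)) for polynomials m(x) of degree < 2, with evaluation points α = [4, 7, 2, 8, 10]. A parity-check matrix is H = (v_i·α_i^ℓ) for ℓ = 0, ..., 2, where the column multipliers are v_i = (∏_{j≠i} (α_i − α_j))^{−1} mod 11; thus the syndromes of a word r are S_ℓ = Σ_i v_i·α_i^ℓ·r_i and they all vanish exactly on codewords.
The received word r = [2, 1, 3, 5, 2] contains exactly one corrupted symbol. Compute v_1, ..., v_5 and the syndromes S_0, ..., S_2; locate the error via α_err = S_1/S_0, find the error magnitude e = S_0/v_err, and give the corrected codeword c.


S = (9, 3, 1), error at position 1, error magnitude e = 2, c = [0, 1, 3, 5, 2].

Step 1: column multipliers v_i = (∏_{j≠i}(α_i − α_j))^{−1} mod 11.
  i = 1 (α = 4): (4−7)(4−2)(4−8)(4−10) = (−3)·2·(−4)·(−6) = −144 ≡ 10, so v_1 = 10^{−1} = 10 (mod 11).
  i = 2 (α = 7): (7−4)(7−2)(7−8)(7−10) = 3·5·(−1)·(−3) = 45 ≡ 1, so v_2 = 1^{−1} = 1 (mod 11).
  i = 3 (α = 2): (2−4)(2−7)(2−8)(2−10) = (−2)·(−5)·(−6)·(−8) = 480 ≡ 7, so v_3 = 7^{−1} = 8 (mod 11).
  i = 4 (α = 8): (8−4)(8−7)(8−2)(8−10) = 4·1·6·(−2) = −48 ≡ 7, so v_4 = 7^{−1} = 8 (mod 11).
  i = 5 (α = 10): (10−4)(10−7)(10−2)(10−8) = 6·3·8·2 = 288 ≡ 2, so v_5 = 2^{−1} = 6 (mod 11).
  v = [10, 1, 8, 8, 6].
Step 2: syndromes of r = [2, 1, 3, 5, 2] (all sums mod 11).
  S_0 = Σ v_i r_i = 10·2 + 1·1 + 8·3 + 8·5 + 6·2 = 97 ≡ 9.
  S_1 = Σ v_i α_i r_i = 10·4·2 + 1·7·1 + 8·2·3 + 8·8·5 + 6·10·2 = 575 ≡ 3.
  α_i^2 mod 11 = [5, 5, 4, 9, 1].
  S_2 = Σ v_i α_i^2 r_i = 10·5·2 + 1·5·1 + 8·4·3 + 8·9·5 + 6·1·2 = 573 ≡ 1.
  S = (9, 3, 1) ≠ 0, so r is not a codeword (an error is present).
Step 3: locate the error. For a single error e at position i, S_ℓ = v_i·e·α_i^ℓ, so α_err = S_1/S_0.
  S_0^{−1} = 9^{−1} = 5 (mod 11), so α_err = 3·5 = 15 ≡ 4 = α_1. Error position i = 1.
  Consistency check: S_2/S_1 = 1·4 = 4 ≡ 4 = α_err ✓ (single-error assumption holds).
Step 4: error magnitude e = S_0/v_1 = S_0·∏_{j≠1}(α_1 − α_j) = 9·10 = 90 ≡ 2 (mod 11).
Step 5: correct position 1: c_1 = r_1 − e = 2 − 2 ≡ 0 (mod 11). Hence c = [0, 1, 3, 5, 2].
  Check: interpolating c through the α_i gives m(x) = 6 + 4·x (degree < 2) with m(α_i) = c_i for every i, so c is indeed a codeword.


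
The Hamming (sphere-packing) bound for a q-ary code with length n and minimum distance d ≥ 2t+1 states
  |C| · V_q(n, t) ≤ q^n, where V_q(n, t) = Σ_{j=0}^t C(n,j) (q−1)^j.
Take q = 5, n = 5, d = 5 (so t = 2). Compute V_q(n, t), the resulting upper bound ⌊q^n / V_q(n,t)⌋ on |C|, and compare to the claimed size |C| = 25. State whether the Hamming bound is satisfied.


V_q(n, t) = 181, q^n = 3125, Hamming bound = 17, |C| = 25 > bound (violated).

Step 1: Compute V_q(n, t) = Σ_{j=0}^2 C(n, j) (q−1)^j.
  j = 0: C(5,0)·(4)^0 = 1·1 = 1.
  j = 1: C(5,1)·(4)^1 = 5·4 = 20.
  j = 2: C(5,2)·(4)^2 = 10·16 = 160.
  V_q(n, t) = 1 + 20 + 160 = 181.
Step 2: q^n = 5^5 = 3125.
Step 3: Hamming bound ⌊q^n / V_q(n,t)⌋ = ⌊3125/181⌋ = 17.
Step 4: Compare |C| = 25 to 17: violated.
The claimed |C| lies above the Hamming bound, so no 5-ary code of length 5 with d ≥ 5 can have 25 codewords.


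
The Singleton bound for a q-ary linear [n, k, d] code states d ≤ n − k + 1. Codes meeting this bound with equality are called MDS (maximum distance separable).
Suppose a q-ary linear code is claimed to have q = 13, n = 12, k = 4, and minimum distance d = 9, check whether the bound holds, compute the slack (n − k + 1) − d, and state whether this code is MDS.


Singleton RHS = n − k + 1 = 9, slack = 0, bound satisfied, MDS.

Singleton bound: d ≤ n − k + 1.
Here n = 12, k = 4, so n − k + 1 = 9.
Given d = 9, check d ≤ 9: YES.
Slack = (n − k + 1) − d = 0.
The code is MDS (slack = 0).
Description: the claimed parameters are [12, 4, 9]_13; such a code would be MDS (meets Singleton bound).


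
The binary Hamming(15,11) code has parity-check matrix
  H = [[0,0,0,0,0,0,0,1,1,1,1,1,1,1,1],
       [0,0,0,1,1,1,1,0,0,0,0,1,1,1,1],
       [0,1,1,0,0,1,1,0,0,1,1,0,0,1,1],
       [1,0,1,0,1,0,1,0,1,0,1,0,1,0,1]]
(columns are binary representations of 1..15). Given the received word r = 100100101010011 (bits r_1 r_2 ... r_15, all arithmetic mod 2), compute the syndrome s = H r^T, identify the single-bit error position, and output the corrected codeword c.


s = (0, 0, 0, 1)^T, error position = 1, corrected codeword c = 000100101010011

Compute s = H r^T mod 2 one row at a time:
  s_1 = 0 + 1 + 0 + 1 + 0 + 0 + 1 + 1 = 4 ≡ 0 (mod 2).
  s_2 = 1 + 0 + 0 + 1 + 0 + 0 + 1 + 1 = 4 ≡ 0 (mod 2).
  s_3 = 0 + 0 + 0 + 1 + 0 + 1 + 1 + 1 = 4 ≡ 0 (mod 2).
  s_4 = 1 + 0 + 0 + 1 + 1 + 1 + 0 + 1 = 5 ≡ 1 (mod 2).
s = (0, 0, 0, 1)^T — this equals column 1 of H (binary 0001), so error is at position 1.
Correct: flip bit 1 of r = 100100101010011 to get c = 000100101010011.


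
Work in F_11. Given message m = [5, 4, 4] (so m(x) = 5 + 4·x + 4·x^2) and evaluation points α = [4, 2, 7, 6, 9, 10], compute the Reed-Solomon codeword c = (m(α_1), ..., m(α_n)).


c = [8, 7, 9, 8, 2, 5]

Message polynomial: m(x) = 5 + 4·x + 4·x^2 (mod 11).
For each evaluation point α_i, compute m(α_i) mod 11:
  α_1 = 4: Horner steps 4 → 9 → 8, so m(4) = 8.
  α_2 = 2: Horner steps 4 → 1 → 7, so m(2) = 7.
  α_3 = 7: Horner steps 4 → 10 → 9, so m(7) = 9.
  α_4 = 6: Horner steps 4 → 6 → 8, so m(6) = 8.
  α_5 = 9: Horner steps 4 → 7 → 2, so m(9) = 2.
  α_6 = 10: Horner steps 4 → 0 → 5, so m(10) = 5.
Codeword c = [8, 7, 9, 8, 2, 5] ∈ F_11^6.


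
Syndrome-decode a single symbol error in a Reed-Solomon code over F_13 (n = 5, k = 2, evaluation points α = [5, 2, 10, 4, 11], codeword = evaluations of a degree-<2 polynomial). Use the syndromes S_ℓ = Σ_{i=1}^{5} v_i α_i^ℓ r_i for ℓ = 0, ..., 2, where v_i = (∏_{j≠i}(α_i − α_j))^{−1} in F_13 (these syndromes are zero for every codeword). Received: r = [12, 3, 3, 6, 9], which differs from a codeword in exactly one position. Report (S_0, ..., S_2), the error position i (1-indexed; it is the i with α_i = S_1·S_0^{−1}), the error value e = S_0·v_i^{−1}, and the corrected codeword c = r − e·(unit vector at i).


S = (3, 6, 12), error at position 2, error magnitude e = 9, c = [12, 7, 3, 6, 9].

Step 1: column multipliers v_i = (∏_{j≠i}(α_i − α_j))^{−1} mod 13.
  i = 1 (α = 5): (5−2)(5−10)(5−4)(5−11) = 3·(−5)·1·(−6) = 90 ≡ 12, so v_1 = 12^{−1} = 12 (mod 13).
  i = 2 (α = 2): (2−5)(2−10)(2−4)(2−11) = (−3)·(−8)·(−2)·(−9) = 432 ≡ 3, so v_2 = 3^{−1} = 9 (mod 13).
  i = 3 (α = 10): (10−5)(10−2)(10−4)(10−11) = 5·8·6·(−1) = −240 ≡ 7, so v_3 = 7^{−1} = 2 (mod 13).
  i = 4 (α = 4): (4−5)(4−2)(4−10)(4−11) = (−1)·2·(−6)·(−7) = −84 ≡ 7, so v_4 = 7^{−1} = 2 (mod 13).
  i = 5 (α = 11): (11−5)(11−2)(11−10)(11−4) = 6·9·1·7 = 378 ≡ 1, so v_5 = 1^{−1} = 1 (mod 13).
  v = [12, 9, 2, 2, 1].
Step 2: syndromes of r = [12, 3, 3, 6, 9] (all sums mod 13).
  S_0 = Σ v_i r_i = 12·12 + 9·3 + 2·3 + 2·6 + 1·9 = 198 ≡ 3.
  S_1 = Σ v_i α_i r_i = 12·5·12 + 9·2·3 + 2·10·3 + 2·4·6 + 1·11·9 = 981 ≡ 6.
  α_i^2 mod 13 = [12, 4, 9, 3, 4].
  S_2 = Σ v_i α_i^2 r_i = 12·12·12 + 9·4·3 + 2·9·3 + 2·3·6 + 1·4·9 = 1962 ≡ 12.
  S = (3, 6, 12) ≠ 0, so r is not a codeword (an error is present).
Step 3: locate the error. For a single error e at position i, S_ℓ = v_i·e·α_i^ℓ, so α_err = S_1/S_0.
  S_0^{−1} = 3^{−1} = 9 (mod 13), so α_err = 6·9 = 54 ≡ 2 = α_2. Error position i = 2.
  Consistency check: S_2/S_1 = 12·11 = 132 ≡ 2 = α_err ✓ (single-error assumption holds).
Step 4: error magnitude e = S_0/v_2 = S_0·∏_{j≠2}(α_2 − α_j) = 3·3 = 9 ≡ 9 (mod 13).
Step 5: correct position 2: c_2 = r_2 − e = 3 − 9 ≡ 7 (mod 13). Hence c = [12, 7, 3, 6, 9].
  Check: interpolating c through the α_i gives m(x) = 8 + 6·x (degree < 2) with m(α_i) = c_i for every i, so c is indeed a codeword.


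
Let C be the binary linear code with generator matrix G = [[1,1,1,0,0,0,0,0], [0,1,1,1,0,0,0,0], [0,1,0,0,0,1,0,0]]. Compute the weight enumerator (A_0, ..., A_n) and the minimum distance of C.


Weight distribution: A_0 = 1, A_2 = 2, A_3 = 4, A_4 = 1. Minimum distance d = 2.

Enumerate all 2^3 = 8 messages m ∈ F_2^3.
For each, compute codeword c = mG in F_2^8, then tally its weight.
  m = 000 → c = 00000000, weight = 0.
  m = 100 → c = 11100000, weight = 3.
  m = 010 → c = 01110000, weight = 3.
  m = 110 → c = 10010000, weight = 2.
  m = 001 → c = 01000100, weight = 2.
  m = 101 → c = 10100100, weight = 3.
  m = 011 → c = 00110100, weight = 3.
  m = 111 → c = 11010100, weight = 4.
Tally weights:
  weight 0: 1 codewords.
  weight 2: 2 codewords.
  weight 3: 4 codewords.
  weight 4: 1 codewords.
Minimum distance d = smallest w > 0 with A_w > 0 = 2.
Sanity: Σ A_w = 8 = 2^3 = 8 ✓.


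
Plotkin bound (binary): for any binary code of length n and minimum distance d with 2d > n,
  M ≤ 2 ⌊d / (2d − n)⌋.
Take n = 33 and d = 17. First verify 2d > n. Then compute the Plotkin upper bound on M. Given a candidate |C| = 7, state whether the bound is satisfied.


Plotkin bound M ≤ 34; given |C| = 7 ≤ bound (satisfied).

Check applicability: 2d = 34, n = 33.
2d − n = 1 > 0, so Plotkin applies.
Compute d/(2d−n) = 17/1 ≈ 17.0000.
⌊d/(2d−n)⌋ = 17.
Plotkin bound: M ≤ 2·17 = 34.
Given |C| = 7, check: satisfied.
This |C| is below the Plotkin bound.


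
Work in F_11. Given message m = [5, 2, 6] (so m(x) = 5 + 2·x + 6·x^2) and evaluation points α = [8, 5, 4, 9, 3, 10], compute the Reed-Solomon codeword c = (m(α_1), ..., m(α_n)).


c = [9, 0, 10, 3, 10, 9]

Message polynomial: m(x) = 5 + 2·x + 6·x^2 (mod 11).
For each evaluation point α_i, compute m(α_i) mod 11:
  α_1 = 8: Horner steps 6 → 6 → 9, so m(8) = 9.
  α_2 = 5: Horner steps 6 → 10 → 0, so m(5) = 0.
  α_3 = 4: Horner steps 6 → 4 → 10, so m(4) = 10.
  α_4 = 9: Horner steps 6 → 1 → 3, so m(9) = 3.
  α_5 = 3: Horner steps 6 → 9 → 10, so m(3) = 10.
  α_6 = 10: Horner steps 6 → 7 → 9, so m(10) = 9.
Codeword c = [9, 0, 10, 3, 10, 9] ∈ F_11^6.


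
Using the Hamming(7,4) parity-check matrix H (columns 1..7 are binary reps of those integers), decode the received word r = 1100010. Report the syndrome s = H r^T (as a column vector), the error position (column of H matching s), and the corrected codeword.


s = (1, 0, 1)^T, error position = 5, corrected codeword c = 1100110

Compute s = H r^T mod 2 one row at a time:
  s_1 = 0 + 0 + 1 + 0 = 1 ≡ 1 (mod 2).
  s_2 = 1 + 0 + 1 + 0 = 2 ≡ 0 (mod 2).
  s_3 = 1 + 0 + 0 + 0 = 1 ≡ 1 (mod 2).
s = (1, 0, 1)^T — this equals column 5 of H (binary 101), so error is at position 5.
Correct: flip bit 5 of r = 1100010 to get c = 1100110.


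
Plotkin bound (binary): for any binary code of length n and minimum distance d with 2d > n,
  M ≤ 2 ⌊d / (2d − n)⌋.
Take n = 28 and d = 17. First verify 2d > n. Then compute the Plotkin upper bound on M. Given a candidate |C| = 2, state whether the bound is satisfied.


Plotkin bound M ≤ 4; given |C| = 2 ≤ bound (satisfied).

Check applicability: 2d = 34, n = 28.
2d − n = 6 > 0, so Plotkin applies.
Compute d/(2d−n) = 17/6 ≈ 2.8333.
⌊d/(2d−n)⌋ = 2.
Plotkin bound: M ≤ 2·2 = 4.
Given |C| = 2, check: satisfied.
This |C| is below the Plotkin bound.


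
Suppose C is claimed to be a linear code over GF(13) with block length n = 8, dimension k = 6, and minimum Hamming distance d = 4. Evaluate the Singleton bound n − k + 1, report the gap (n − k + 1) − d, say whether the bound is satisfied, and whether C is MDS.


Singleton RHS = n − k + 1 = 3, slack = -1, bound violated (no such code; not MDS).

Singleton bound: d ≤ n − k + 1.
Here n = 8, k = 6, so n − k + 1 = 3.
Given d = 4, check d ≤ 3: NO.
Slack = (n − k + 1) − d = -1.
The slack is negative: d = 4 exceeds n − k + 1 = 3 by 1, so the Singleton bound is violated and no linear [8, 6, 4]_13 code can exist. In particular it is not MDS (MDS requires d = n − k + 1 exactly).
Description: the claimed parameters are [8, 6, 4]_13; such a code would be impossible (violates the Singleton bound).


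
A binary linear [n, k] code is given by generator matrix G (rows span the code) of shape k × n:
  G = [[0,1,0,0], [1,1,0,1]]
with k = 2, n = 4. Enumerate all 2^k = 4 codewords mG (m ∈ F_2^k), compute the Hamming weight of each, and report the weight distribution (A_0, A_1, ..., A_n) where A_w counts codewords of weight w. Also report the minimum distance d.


Weight distribution: A_0 = 1, A_1 = 1, A_2 = 1, A_3 = 1. Minimum distance d = 1.

Enumerate all 2^2 = 4 messages m ∈ F_2^2.
For each, compute codeword c = mG in F_2^4, then tally its weight.
  m = 00 → c = 0000, weight = 0.
  m = 10 → c = 0100, weight = 1.
  m = 01 → c = 1101, weight = 3.
  m = 11 → c = 1001, weight = 2.
Tally weights:
  weight 0: 1 codewords.
  weight 1: 1 codewords.
  weight 2: 1 codewords.
  weight 3: 1 codewords.
Minimum distance d = smallest w > 0 with A_w > 0 = 1.
Sanity: Σ A_w = 4 = 2^2 = 4 ✓.


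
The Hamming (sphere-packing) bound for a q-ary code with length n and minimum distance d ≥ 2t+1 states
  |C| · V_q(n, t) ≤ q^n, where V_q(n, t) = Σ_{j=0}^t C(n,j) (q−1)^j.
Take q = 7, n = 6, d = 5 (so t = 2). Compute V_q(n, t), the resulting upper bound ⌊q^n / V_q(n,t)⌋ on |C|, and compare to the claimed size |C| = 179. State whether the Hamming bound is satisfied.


V_q(n, t) = 577, q^n = 117649, Hamming bound = 203, |C| = 179 ≤ bound (satisfied).

Step 1: Compute V_q(n, t) = Σ_{j=0}^2 C(n, j) (q−1)^j.
  j = 0: C(6,0)·(6)^0 = 1·1 = 1.
  j = 1: C(6,1)·(6)^1 = 6·6 = 36.
  j = 2: C(6,2)·(6)^2 = 15·36 = 540.
  V_q(n, t) = 1 + 36 + 540 = 577.
Step 2: q^n = 7^6 = 117649.
Step 3: Hamming bound ⌊q^n / V_q(n,t)⌋ = ⌊117649/577⌋ = 203.
Step 4: Compare |C| = 179 to 203: satisfied.
The claimed |C| lies below the Hamming bound.


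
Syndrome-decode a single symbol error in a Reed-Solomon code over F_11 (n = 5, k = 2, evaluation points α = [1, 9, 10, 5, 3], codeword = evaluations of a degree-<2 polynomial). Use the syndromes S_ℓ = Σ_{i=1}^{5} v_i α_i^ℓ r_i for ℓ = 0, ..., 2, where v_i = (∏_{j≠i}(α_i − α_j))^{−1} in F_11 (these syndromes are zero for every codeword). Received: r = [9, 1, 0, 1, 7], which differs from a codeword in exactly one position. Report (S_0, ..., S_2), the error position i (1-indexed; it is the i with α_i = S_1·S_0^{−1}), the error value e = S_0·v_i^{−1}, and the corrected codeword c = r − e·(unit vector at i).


S = (3, 4, 9), error at position 4, error magnitude e = 7, c = [9, 1, 0, 5, 7].

Step 1: column multipliers v_i = (∏_{j≠i}(α_i − α_j))^{−1} mod 11.
  i = 1 (α = 1): (1−9)(1−10)(1−5)(1−3) = (−8)·(−9)·(−4)·(−2) = 576 ≡ 4, so v_1 = 4^{−1} = 3 (mod 11).
  i = 2 (α = 9): (9−1)(9−10)(9−5)(9−3) = 8·(−1)·4·6 = −192 ≡ 6, so v_2 = 6^{−1} = 2 (mod 11).
  i = 3 (α = 10): (10−1)(10−9)(10−5)(10−3) = 9·1·5·7 = 315 ≡ 7, so v_3 = 7^{−1} = 8 (mod 11).
  i = 4 (α = 5): (5−1)(5−9)(5−10)(5−3) = 4·(−4)·(−5)·2 = 160 ≡ 6, so v_4 = 6^{−1} = 2 (mod 11).
  i = 5 (α = 3): (3−1)(3−9)(3−10)(3−5) = 2·(−6)·(−7)·(−2) = −168 ≡ 8, so v_5 = 8^{−1} = 7 (mod 11).
  v = [3, 2, 8, 2, 7].
Step 2: syndromes of r = [9, 1, 0, 1, 7] (all sums mod 11).
  S_0 = Σ v_i r_i = 3·9 + 2·1 + 8·0 + 2·1 + 7·7 = 80 ≡ 3.
  S_1 = Σ v_i α_i r_i = 3·1·9 + 2·9·1 + 8·10·0 + 2·5·1 + 7·3·7 = 202 ≡ 4.
  α_i^2 mod 11 = [1, 4, 1, 3, 9].
  S_2 = Σ v_i α_i^2 r_i = 3·1·9 + 2·4·1 + 8·1·0 + 2·3·1 + 7·9·7 = 482 ≡ 9.
  S = (3, 4, 9) ≠ 0, so r is not a codeword (an error is present).
Step 3: locate the error. For a single error e at position i, S_ℓ = v_i·e·α_i^ℓ, so α_err = S_1/S_0.
  S_0^{−1} = 3^{−1} = 4 (mod 11), so α_err = 4·4 = 16 ≡ 5 = α_4. Error position i = 4.
  Consistency check: S_2/S_1 = 9·3 = 27 ≡ 5 = α_err ✓ (single-error assumption holds).
Step 4: error magnitude e = S_0/v_4 = S_0·∏_{j≠4}(α_4 − α_j) = 3·6 = 18 ≡ 7 (mod 11).
Step 5: correct position 4: c_4 = r_4 − e = 1 − 7 ≡ 5 (mod 11). Hence c = [9, 1, 0, 5, 7].
  Check: interpolating c through the α_i gives m(x) = 10 + 10·x (degree < 2) with m(α_i) = c_i for every i, so c is indeed a codeword.


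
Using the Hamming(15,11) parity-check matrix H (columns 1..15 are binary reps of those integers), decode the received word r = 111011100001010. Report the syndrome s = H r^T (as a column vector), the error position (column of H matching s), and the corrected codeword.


s = (0, 1, 1, 0)^T, error position = 6, corrected codeword c = 111010100001010

Compute s = H r^T mod 2 one row at a time:
  s_1 = 0 + 0 + 0 + 0 + 1 + 0 + 1 + 0 = 2 ≡ 0 (mod 2).
  s_2 = 0 + 1 + 1 + 1 + 1 + 0 + 1 + 0 = 5 ≡ 1 (mod 2).
  s_3 = 1 + 1 + 1 + 1 + 0 + 0 + 1 + 0 = 5 ≡ 1 (mod 2).
  s_4 = 1 + 1 + 1 + 1 + 0 + 0 + 0 + 0 = 4 ≡ 0 (mod 2).
s = (0, 1, 1, 0)^T — this equals column 6 of H (binary 0110), so error is at position 6.
Correct: flip bit 6 of r = 111011100001010 to get c = 111010100001010.


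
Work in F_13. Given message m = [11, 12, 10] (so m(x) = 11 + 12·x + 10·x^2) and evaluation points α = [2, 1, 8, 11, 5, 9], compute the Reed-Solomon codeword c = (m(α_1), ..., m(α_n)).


c = [10, 7, 6, 1, 9, 6]

Message polynomial: m(x) = 11 + 12·x + 10·x^2 (mod 13).
For each evaluation point α_i, compute m(α_i) mod 13:
  α_1 = 2: Horner steps 10 → 6 → 10, so m(2) = 10.
  α_2 = 1: Horner steps 10 → 9 → 7, so m(1) = 7.
  α_3 = 8: Horner steps 10 → 1 → 6, so m(8) = 6.
  α_4 = 11: Horner steps 10 → 5 → 1, so m(11) = 1.
  α_5 = 5: Horner steps 10 → 10 → 9, so m(5) = 9.
  α_6 = 9: Horner steps 10 → 11 → 6, so m(9) = 6.
Codeword c = [10, 7, 6, 1, 9, 6] ∈ F_13^6.


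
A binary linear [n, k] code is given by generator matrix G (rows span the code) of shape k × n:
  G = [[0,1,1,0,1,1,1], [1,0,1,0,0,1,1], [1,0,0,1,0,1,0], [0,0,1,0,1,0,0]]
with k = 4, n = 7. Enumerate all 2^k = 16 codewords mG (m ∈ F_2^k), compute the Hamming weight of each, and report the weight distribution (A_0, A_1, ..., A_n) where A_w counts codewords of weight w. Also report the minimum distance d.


Weight distribution: A_0 = 1, A_2 = 1, A_3 = 6, A_4 = 5, A_5 = 2, A_6 = 1. Minimum distance d = 2.

Enumerate all 2^4 = 16 messages m ∈ F_2^4.
For each, compute codeword c = mG in F_2^7, then tally its weight.
  m = 0000 → c = 0000000, weight = 0.
  m = 1000 → c = 0110111, weight = 5.
  m = 0100 → c = 1010011, weight = 4.
  m = 1100 → c = 1100100, weight = 3.
  m = 0010 → c = 1001010, weight = 3.
  m = 1010 → c = 1111101, weight = 6.
  m = 0110 → c = 0011001, weight = 3.
  m = 1110 → c = 0101110, weight = 4.
  m = 0001 → c = 0010100, weight = 2.
  m = 1001 → c = 0100011, weight = 3.
  m = 0101 → c = 1000111, weight = 4.
  m = 1101 → c = 1110000, weight = 3.
  m = 0011 → c = 1011110, weight = 5.
  m = 1011 → c = 1101001, weight = 4.
  m = 0111 → c = 0001101, weight = 3.
  m = 1111 → c = 0111010, weight = 4.
Tally weights:
  weight 0: 1 codewords.
  weight 2: 1 codewords.
  weight 3: 6 codewords.
  weight 4: 5 codewords.
  weight 5: 2 codewords.
  weight 6: 1 codewords.
Minimum distance d = smallest w > 0 with A_w > 0 = 2.
Sanity: Σ A_w = 16 = 2^4 = 16 ✓.


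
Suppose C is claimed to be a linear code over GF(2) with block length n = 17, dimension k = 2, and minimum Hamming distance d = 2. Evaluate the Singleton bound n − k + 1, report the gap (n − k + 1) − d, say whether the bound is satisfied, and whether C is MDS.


Singleton RHS = n − k + 1 = 16, slack = 14, bound satisfied, not MDS.

Singleton bound: d ≤ n − k + 1.
Here n = 17, k = 2, so n − k + 1 = 16.
Given d = 2, check d ≤ 16: YES.
Slack = (n − k + 1) − d = 14.
The code is NOT MDS (slack = 14 > 0).
Description: the claimed parameters are [17, 2, 2]_2; such a code would be non-MDS.


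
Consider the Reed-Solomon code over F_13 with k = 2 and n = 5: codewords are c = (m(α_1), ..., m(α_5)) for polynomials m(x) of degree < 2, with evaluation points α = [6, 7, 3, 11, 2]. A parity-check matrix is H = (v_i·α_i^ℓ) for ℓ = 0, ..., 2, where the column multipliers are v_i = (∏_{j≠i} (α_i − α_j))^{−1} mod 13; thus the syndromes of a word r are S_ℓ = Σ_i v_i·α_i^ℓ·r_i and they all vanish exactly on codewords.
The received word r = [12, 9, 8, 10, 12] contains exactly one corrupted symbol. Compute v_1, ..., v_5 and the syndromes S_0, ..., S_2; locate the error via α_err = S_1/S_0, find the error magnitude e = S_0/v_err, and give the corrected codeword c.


S = (6, 12, 11), error at position 5, error magnitude e = 1, c = [12, 9, 8, 10, 11].

Step 1: column multipliers v_i = (∏_{j≠i}(α_i − α_j))^{−1} mod 13.
  i = 1 (α = 6): (6−7)(6−3)(6−11)(6−2) = (−1)·3·(−5)·4 = 60 ≡ 8, so v_1 = 8^{−1} = 5 (mod 13).
  i = 2 (α = 7): (7−6)(7−3)(7−11)(7−2) = 1·4·(−4)·5 = −80 ≡ 11, so v_2 = 11^{−1} = 6 (mod 13).
  i = 3 (α = 3): (3−6)(3−7)(3−11)(3−2) = (−3)·(−4)·(−8)·1 = −96 ≡ 8, so v_3 = 8^{−1} = 5 (mod 13).
  i = 4 (α = 11): (11−6)(11−7)(11−3)(11−2) = 5·4·8·9 = 1440 ≡ 10, so v_4 = 10^{−1} = 4 (mod 13).
  i = 5 (α = 2): (2−6)(2−7)(2−3)(2−11) = (−4)·(−5)·(−1)·(−9) = 180 ≡ 11, so v_5 = 11^{−1} = 6 (mod 13).
  v = [5, 6, 5, 4, 6].
Step 2: syndromes of r = [12, 9, 8, 10, 12] (all sums mod 13).
  S_0 = Σ v_i r_i = 5·12 + 6·9 + 5·8 + 4·10 + 6·12 = 266 ≡ 6.
  S_1 = Σ v_i α_i r_i = 5·6·12 + 6·7·9 + 5·3·8 + 4·11·10 + 6·2·12 = 1442 ≡ 12.
  α_i^2 mod 13 = [10, 10, 9, 4, 4].
  S_2 = Σ v_i α_i^2 r_i = 5·10·12 + 6·10·9 + 5·9·8 + 4·4·10 + 6·4·12 = 1948 ≡ 11.
  S = (6, 12, 11) ≠ 0, so r is not a codeword (an error is present).
Step 3: locate the error. For a single error e at position i, S_ℓ = v_i·e·α_i^ℓ, so α_err = S_1/S_0.
  S_0^{−1} = 6^{−1} = 11 (mod 13), so α_err = 12·11 = 132 ≡ 2 = α_5. Error position i = 5.
  Consistency check: S_2/S_1 = 11·12 = 132 ≡ 2 = α_err ✓ (single-error assumption holds).
Step 4: error magnitude e = S_0/v_5 = S_0·∏_{j≠5}(α_5 − α_j) = 6·11 = 66 ≡ 1 (mod 13).
Step 5: correct position 5: c_5 = r_5 − e = 12 − 1 ≡ 11 (mod 13). Hence c = [12, 9, 8, 10, 11].
  Check: interpolating c through the α_i gives m(x) = 4 + 10·x (degree < 2) with m(α_i) = c_i for every i, so c is indeed a codeword.


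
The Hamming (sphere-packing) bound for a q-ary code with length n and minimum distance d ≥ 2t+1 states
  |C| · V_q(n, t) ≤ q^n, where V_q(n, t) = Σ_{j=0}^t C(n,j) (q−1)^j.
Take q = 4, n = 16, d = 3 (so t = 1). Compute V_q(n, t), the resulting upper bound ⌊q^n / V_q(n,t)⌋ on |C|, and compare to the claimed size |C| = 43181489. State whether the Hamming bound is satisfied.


V_q(n, t) = 49, q^n = 4294967296, Hamming bound = 87652393, |C| = 43181489 ≤ bound (satisfied).

Step 1: Compute V_q(n, t) = Σ_{j=0}^1 C(n, j) (q−1)^j.
  j = 0: C(16,0)·(3)^0 = 1·1 = 1.
  j = 1: C(16,1)·(3)^1 = 16·3 = 48.
  V_q(n, t) = 1 + 48 = 49.
Step 2: q^n = 4^16 = 4294967296.
Step 3: Hamming bound ⌊q^n / V_q(n,t)⌋ = ⌊4294967296/49⌋ = 87652393.
Step 4: Compare |C| = 43181489 to 87652393: satisfied.
The claimed |C| lies below the Hamming bound.


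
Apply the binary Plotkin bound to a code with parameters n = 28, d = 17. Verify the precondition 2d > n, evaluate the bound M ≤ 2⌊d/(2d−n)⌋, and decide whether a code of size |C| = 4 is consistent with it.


Plotkin bound M ≤ 4; given |C| = 4 ≤ bound (satisfied).

Check applicability: 2d = 34, n = 28.
2d − n = 6 > 0, so Plotkin applies.
Compute d/(2d−n) = 17/6 ≈ 2.8333.
⌊d/(2d−n)⌋ = 2.
Plotkin bound: M ≤ 2·2 = 4.
Given |C| = 4, check: satisfied.
This |C| is at the Plotkin bound.


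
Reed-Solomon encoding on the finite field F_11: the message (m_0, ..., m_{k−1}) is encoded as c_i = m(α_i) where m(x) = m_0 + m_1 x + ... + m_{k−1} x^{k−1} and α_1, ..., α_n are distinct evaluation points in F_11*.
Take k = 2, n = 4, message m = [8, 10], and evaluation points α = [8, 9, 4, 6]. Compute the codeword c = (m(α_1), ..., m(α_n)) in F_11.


c = [0, 10, 4, 2]

Message polynomial: m(x) = 8 + 10·x (mod 11).
For each evaluation point α_i, compute m(α_i) mod 11:
  α_1 = 8: Horner steps 10 → 0, so m(8) = 0.
  α_2 = 9: Horner steps 10 → 10, so m(9) = 10.
  α_3 = 4: Horner steps 10 → 4, so m(4) = 4.
  α_4 = 6: Horner steps 10 → 2, so m(6) = 2.
Codeword c = [0, 10, 4, 2] ∈ F_11^4.


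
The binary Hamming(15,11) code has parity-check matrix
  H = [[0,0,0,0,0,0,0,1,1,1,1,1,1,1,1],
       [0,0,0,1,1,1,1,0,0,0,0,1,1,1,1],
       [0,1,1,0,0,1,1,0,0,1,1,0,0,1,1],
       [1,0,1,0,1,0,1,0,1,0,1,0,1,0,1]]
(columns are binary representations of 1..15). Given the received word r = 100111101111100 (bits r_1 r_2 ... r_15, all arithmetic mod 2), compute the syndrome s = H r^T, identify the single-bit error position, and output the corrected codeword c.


s = (1, 0, 0, 0)^T, error position = 8, corrected codeword c = 100111111111100

Compute s = H r^T mod 2 one row at a time:
  s_1 = 0 + 1 + 1 + 1 + 1 + 1 + 0 + 0 = 5 ≡ 1 (mod 2).
  s_2 = 1 + 1 + 1 + 1 + 1 + 1 + 0 + 0 = 6 ≡ 0 (mod 2).
  s_3 = 0 + 0 + 1 + 1 + 1 + 1 + 0 + 0 = 4 ≡ 0 (mod 2).
  s_4 = 1 + 0 + 1 + 1 + 1 + 1 + 1 + 0 = 6 ≡ 0 (mod 2).
s = (1, 0, 0, 0)^T — this equals column 8 of H (binary 1000), so error is at position 8.
Correct: flip bit 8 of r = 100111101111100 to get c = 100111111111100.


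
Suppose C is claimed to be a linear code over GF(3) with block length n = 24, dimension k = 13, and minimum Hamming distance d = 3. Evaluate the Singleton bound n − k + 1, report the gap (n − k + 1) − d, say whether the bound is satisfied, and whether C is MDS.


Singleton RHS = n − k + 1 = 12, slack = 9, bound satisfied, not MDS.

Singleton bound: d ≤ n − k + 1.
Here n = 24, k = 13, so n − k + 1 = 12.
Given d = 3, check d ≤ 12: YES.
Slack = (n − k + 1) − d = 9.
The code is NOT MDS (slack = 9 > 0).
Description: the claimed parameters are [24, 13, 3]_3; such a code would be non-MDS.


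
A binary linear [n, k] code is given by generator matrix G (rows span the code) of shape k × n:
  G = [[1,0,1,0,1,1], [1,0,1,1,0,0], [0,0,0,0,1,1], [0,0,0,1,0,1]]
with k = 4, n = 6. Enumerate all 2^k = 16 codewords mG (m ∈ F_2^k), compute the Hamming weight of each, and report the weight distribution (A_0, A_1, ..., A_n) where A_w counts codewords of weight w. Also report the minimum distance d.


Weight distribution: A_0 = 1, A_1 = 3, A_2 = 4, A_3 = 4, A_4 = 3, A_5 = 1. Minimum distance d = 1.

Enumerate all 2^4 = 16 messages m ∈ F_2^4.
For each, compute codeword c = mG in F_2^6, then tally its weight.
  m = 0000 → c = 000000, weight = 0.
  m = 1000 → c = 101011, weight = 4.
  m = 0100 → c = 101100, weight = 3.
  m = 1100 → c = 000111, weight = 3.
  m = 0010 → c = 000011, weight = 2.
  m = 1010 → c = 101000, weight = 2.
  m = 0110 → c = 101111, weight = 5.
  m = 1110 → c = 000100, weight = 1.
  m = 0001 → c = 000101, weight = 2.
  m = 1001 → c = 101110, weight = 4.
  m = 0101 → c = 101001, weight = 3.
  m = 1101 → c = 000010, weight = 1.
  m = 0011 → c = 000110, weight = 2.
  m = 1011 → c = 101101, weight = 4.
  m = 0111 → c = 101010, weight = 3.
  m = 1111 → c = 000001, weight = 1.
Tally weights:
  weight 0: 1 codewords.
  weight 1: 3 codewords.
  weight 2: 4 codewords.
  weight 3: 4 codewords.
  weight 4: 3 codewords.
  weight 5: 1 codewords.
Minimum distance d = smallest w > 0 with A_w > 0 = 1.
Sanity: Σ A_w = 16 = 2^4 = 16 ✓.


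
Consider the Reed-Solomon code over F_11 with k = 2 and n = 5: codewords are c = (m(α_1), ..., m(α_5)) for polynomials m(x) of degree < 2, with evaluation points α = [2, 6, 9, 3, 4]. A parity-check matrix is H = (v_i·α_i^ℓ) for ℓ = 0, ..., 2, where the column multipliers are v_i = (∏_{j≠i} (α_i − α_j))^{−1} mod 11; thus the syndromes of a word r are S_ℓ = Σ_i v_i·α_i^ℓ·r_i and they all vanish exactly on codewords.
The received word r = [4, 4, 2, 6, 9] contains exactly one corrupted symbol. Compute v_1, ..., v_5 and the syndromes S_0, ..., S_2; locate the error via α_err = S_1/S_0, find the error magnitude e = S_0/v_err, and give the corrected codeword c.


S = (1, 2, 4), error at position 1, error magnitude e = 1, c = [3, 4, 2, 6, 9].

Step 1: column multipliers v_i = (∏_{j≠i}(α_i − α_j))^{−1} mod 11.
  i = 1 (α = 2): (2−6)(2−9)(2−3)(2−4) = (−4)·(−7)·(−1)·(−2) = 56 ≡ 1, so v_1 = 1^{−1} = 1 (mod 11).
  i = 2 (α = 6): (6−2)(6−9)(6−3)(6−4) = 4·(−3)·3·2 = −72 ≡ 5, so v_2 = 5^{−1} = 9 (mod 11).
  i = 3 (α = 9): (9−2)(9−6)(9−3)(9−4) = 7·3·6·5 = 630 ≡ 3, so v_3 = 3^{−1} = 4 (mod 11).
  i = 4 (α = 3): (3−2)(3−6)(3−9)(3−4) = 1·(−3)·(−6)·(−1) = −18 ≡ 4, so v_4 = 4^{−1} = 3 (mod 11).
  i = 5 (α = 4): (4−2)(4−6)(4−9)(4−3) = 2·(−2)·(−5)·1 = 20 ≡ 9, so v_5 = 9^{−1} = 5 (mod 11).
  v = [1, 9, 4, 3, 5].
Step 2: syndromes of r = [4, 4, 2, 6, 9] (all sums mod 11).
  S_0 = Σ v_i r_i = 1·4 + 9·4 + 4·2 + 3·6 + 5·9 = 111 ≡ 1.
  S_1 = Σ v_i α_i r_i = 1·2·4 + 9·6·4 + 4·9·2 + 3·3·6 + 5·4·9 = 530 ≡ 2.
  α_i^2 mod 11 = [4, 3, 4, 9, 5].
  S_2 = Σ v_i α_i^2 r_i = 1·4·4 + 9·3·4 + 4·4·2 + 3·9·6 + 5·5·9 = 543 ≡ 4.
  S = (1, 2, 4) ≠ 0, so r is not a codeword (an error is present).
Step 3: locate the error. For a single error e at position i, S_ℓ = v_i·e·α_i^ℓ, so α_err = S_1/S_0.
  S_0^{−1} = 1^{−1} = 1 (mod 11), so α_err = 2·1 = 2 ≡ 2 = α_1. Error position i = 1.
  Consistency check: S_2/S_1 = 4·6 = 24 ≡ 2 = α_err ✓ (single-error assumption holds).
Step 4: error magnitude e = S_0/v_1 = S_0·∏_{j≠1}(α_1 − α_j) = 1·1 = 1 ≡ 1 (mod 11).
Step 5: correct position 1: c_1 = r_1 − e = 4 − 1 ≡ 3 (mod 11). Hence c = [3, 4, 2, 6, 9].
  Check: interpolating c through the α_i gives m(x) = 8 + 3·x (degree < 2) with m(α_i) = c_i for every i, so c is indeed a codeword.
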